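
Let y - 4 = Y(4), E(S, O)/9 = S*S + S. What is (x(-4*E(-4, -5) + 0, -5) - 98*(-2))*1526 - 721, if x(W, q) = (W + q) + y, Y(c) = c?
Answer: -356279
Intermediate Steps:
E(S, O) = 9*S + 9*S² (E(S, O) = 9*(S*S + S) = 9*(S² + S) = 9*(S + S²) = 9*S + 9*S²)
y = 8 (y = 4 + 4 = 8)
x(W, q) = 8 + W + q (x(W, q) = (W + q) + 8 = 8 + W + q)
(x(-4*E(-4, -5) + 0, -5) - 98*(-2))*1526 - 721 = ((8 + (-36*(-4)*(1 - 4) + 0) - 5) - 98*(-2))*1526 - 721 = ((8 + (-36*(-4)*(-3) + 0) - 5) - 1*(-196))*1526 - 721 = ((8 + (-4*108 + 0) - 5) + 196)*1526 - 721 = ((8 + (-432 + 0) - 5) + 196)*1526 - 721 = ((8 - 432 - 5) + 196)*1526 - 721 = (-429 + 196)*1526 - 721 = -233*1526 - 721 = -355558 - 721 = -356279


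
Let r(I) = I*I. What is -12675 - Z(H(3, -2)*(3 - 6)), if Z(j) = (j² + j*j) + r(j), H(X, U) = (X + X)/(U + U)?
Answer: -50943/4 ≈ -12736.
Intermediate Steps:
r(I) = I²
H(X, U) = X/U (H(X, U) = (2*X)/((2*U)) = (2*X)*(1/(2*U)) = X/U)
Z(j) = 3*j² (Z(j) = (j² + j*j) + j² = (j² + j²) + j² = 2*j² + j² = 3*j²)
-12675 - Z(H(3, -2)*(3 - 6)) = -12675 - 3*((3/(-2))*(3 - 6))² = -12675 - 3*((3*(-½))*(-3))² = -12675 - 3*(-3/2*(-3))² = -12675 - 3*(9/2)² = -12675 - 3*81/4 = -12675 - 1*243/4 = -12675 - 243/4 = -50943/4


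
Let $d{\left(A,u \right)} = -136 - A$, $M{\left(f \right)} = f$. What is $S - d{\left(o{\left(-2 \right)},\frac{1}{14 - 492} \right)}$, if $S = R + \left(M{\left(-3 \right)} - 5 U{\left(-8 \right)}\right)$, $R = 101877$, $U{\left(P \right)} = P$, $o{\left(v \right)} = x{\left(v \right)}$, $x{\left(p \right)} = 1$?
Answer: $102051$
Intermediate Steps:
$o{\left(v \right)} = 1$
$S = 101914$ ($S = 101877 - -37 = 101877 + \left(-3 + 40\right) = 101877 + 37 = 101914$)
$S - d{\left(o{\left(-2 \right)},\frac{1}{14 - 492} \right)} = 101914 - \left(-136 - 1\right) = 101914 - -137 = 101914 + 137 = 102051$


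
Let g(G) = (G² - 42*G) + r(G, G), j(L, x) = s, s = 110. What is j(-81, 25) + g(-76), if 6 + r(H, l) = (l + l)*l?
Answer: 20624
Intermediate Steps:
j(L, x) = 110
r(H, l) = -6 + 2*l² (r(H, l) = -6 + (l + l)*l = -6 + (2*l)*l = -6 + 2*l²)
g(G) = -6 - 42*G + 3*G² (g(G) = (G² - 42*G) + (-6 + 2*G²) = -6 - 42*G + 3*G²)
j(-81, 25) + g(-76) = 110 + (-6 - 42*(-76) + 3*(-76)²) = 110 + (-6 + 3192 + 3*5776) = 110 + (-6 + 3192 + 17328) = 110 + 20514 = 20624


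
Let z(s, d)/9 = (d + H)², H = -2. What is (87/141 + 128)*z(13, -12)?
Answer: 10663380/47 ≈ 2.2688e+5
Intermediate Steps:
z(s, d) = 9*(-2 + d)² (z(s, d) = 9*(d - 2)² = 9*(-2 + d)²)
(87/141 + 128)*z(13, -12) = (87/141 + 128)*(9*(-2 - 12)²) = (87*(1/141) + 128)*(9*(-14)²) = (29/47 + 128)*(9*196) = (6045/47)*1764 = 10663380/47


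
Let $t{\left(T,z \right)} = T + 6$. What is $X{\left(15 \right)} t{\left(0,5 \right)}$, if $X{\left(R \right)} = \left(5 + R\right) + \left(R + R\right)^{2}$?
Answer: $5520$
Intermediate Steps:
$t{\left(T,z \right)} = 6 + T$
$X{\left(R \right)} = 5 + R + 4 R^{2}$ ($X{\left(R \right)} = \left(5 + R\right) + \left(2 R\right)^{2} = \left(5 + R\right) + 4 R^{2} = 5 + R + 4 R^{2}$)
$X{\left(15 \right)} t{\left(0,5 \right)} = \left(5 + 15 + 4 \cdot 15^{2}\right) \left(6 + 0\right) = \left(5 + 15 + 4 \cdot 225\right) 6 = \left(5 + 15 + 900\right) 6 = 920 \cdot 6 = 5520$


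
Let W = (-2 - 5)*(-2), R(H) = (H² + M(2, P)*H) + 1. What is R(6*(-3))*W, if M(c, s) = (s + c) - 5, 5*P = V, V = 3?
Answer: 25774/5 ≈ 5154.8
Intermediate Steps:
P = ⅗ (P = (⅕)*3 = ⅗ ≈ 0.60000)
M(c, s) = -5 + c + s (M(c, s) = (c + s) - 5 = -5 + c + s)
R(H) = 1 + H² - 12*H/5 (R(H) = (H² + (-5 + 2 + ⅗)*H) + 1 = (H² - 12*H/5) + 1 = 1 + H² - 12*H/5)
W = 14 (W = -7*(-2) = 14)
R(6*(-3))*W = (1 + (6*(-3))² - 72*(-3)/5)*14 = (1 + (-18)² - 12/5*(-18))*14 = (1 + 324 + 216/5)*14 = (1841/5)*14 = 25774/5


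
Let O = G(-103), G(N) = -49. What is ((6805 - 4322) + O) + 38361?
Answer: 40795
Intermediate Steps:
O = -49
((6805 - 4322) + O) + 38361 = ((6805 - 4322) - 49) + 38361 = (2483 - 49) + 38361 = 2434 + 38361 = 40795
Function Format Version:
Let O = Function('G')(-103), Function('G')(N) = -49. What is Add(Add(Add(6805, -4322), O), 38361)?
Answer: 40795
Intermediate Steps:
O = -49
Add(Add(Add(6805, -4322), O), 38361) = Add(Add(Add(6805, -4322), -49), 38361) = Add(Add(2483, -49), 38361) = Add(2434, 38361) = 40795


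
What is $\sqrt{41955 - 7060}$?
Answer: $\sqrt{34895} \approx 186.8$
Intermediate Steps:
$\sqrt{41955 - 7060} = \sqrt{34895}$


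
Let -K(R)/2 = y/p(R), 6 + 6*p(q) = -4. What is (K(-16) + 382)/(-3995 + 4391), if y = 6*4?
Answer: 1027/990 ≈ 1.0374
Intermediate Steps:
p(q) = -5/3 (p(q) = -1 + (1/6)*(-4) = -1 - 2/3 = -5/3)
y = 24
K(R) = 144/5 (K(R) = -48/(-5/3) = -48*(-3)/5 = -2*(-72/5) = 144/5)
(K(-16) + 382)/(-3995 + 4391) = (144/5 + 382)/(-3995 + 4391) = (2054/5)/396 = (2054/5)*(1/396) = 1027/990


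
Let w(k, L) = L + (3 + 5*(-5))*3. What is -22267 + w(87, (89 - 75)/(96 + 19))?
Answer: -2568281/115 ≈ -22333.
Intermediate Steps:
w(k, L) = -66 + L (w(k, L) = L + (3 - 25)*3 = L - 22*3 = L - 66 = -66 + L)
-22267 + w(87, (89 - 75)/(96 + 19)) = -22267 + (-66 + (89 - 75)/(96 + 19)) = -22267 + (-66 + 14/115) = -22267 - 7576/115 = -2568281/115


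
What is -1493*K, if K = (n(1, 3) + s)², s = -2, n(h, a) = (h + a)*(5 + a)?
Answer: -1343700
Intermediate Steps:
n(h, a) = (5 + a)*(a + h) (n(h, a) = (a + h)*(5 + a) = (5 + a)*(a + h))
K = 900 (K = ((3² + 5*3 + 5*1 + 3*1) - 2)² = ((9 + 15 + 5 + 3) - 2)² = (32 - 2)² = 30² = 900)
-1493*K = -1493*900 = -1343700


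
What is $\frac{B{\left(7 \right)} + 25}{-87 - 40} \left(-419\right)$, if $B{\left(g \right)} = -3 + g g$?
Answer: $\frac{29749}{127} \approx 234.24$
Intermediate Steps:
$B{\left(g \right)} = -3 + g^{2}$
$\frac{B{\left(7 \right)} + 25}{-87 - 40} \left(-419\right) = \frac{\left(-3 + 7^{2}\right) + 25}{-87 - 40} \left(-419\right) = \frac{\left(-3 + 49\right) + 25}{-127} \left(-419\right) = \left(46 + 25\right) \left(- \frac{1}{127}\right) \left(-419\right) = 71 \left(- \frac{1}{127}\right) \left(-419\right) = \left(- \frac{71}{127}\right) \left(-419\right) = \frac{29749}{127}$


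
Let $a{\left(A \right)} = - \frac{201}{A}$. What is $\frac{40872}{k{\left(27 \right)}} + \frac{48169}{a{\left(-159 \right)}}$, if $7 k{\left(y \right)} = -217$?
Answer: $\frac{76403243}{2077} \approx 36785.0$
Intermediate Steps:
$k{\left(y \right)} = -31$ ($k{\left(y \right)} = \frac{1}{7} \left(-217\right) = -31$)
$\frac{40872}{k{\left(27 \right)}} + \frac{48169}{a{\left(-159 \right)}} = \frac{40872}{-31} + \frac{48169}{\left(-201\right) \frac{1}{-159}} = 40872 \left(- \frac{1}{31}\right) + \frac{48169}{\left(-201\right) \left(- \frac{1}{159}\right)} = - \frac{40872}{31} + \frac{48169}{\frac{67}{53}} = - \frac{40872}{31} + 48169 \cdot \frac{53}{67} = - \frac{40872}{31} + \frac{2552957}{67} = \frac{76403243}{2077}$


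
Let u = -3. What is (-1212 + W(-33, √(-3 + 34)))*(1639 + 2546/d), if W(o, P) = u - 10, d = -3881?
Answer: -7789055925/3881 ≈ -2.0070e+6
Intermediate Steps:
W(o, P) = -13 (W(o, P) = -3 - 10 = -13)
(-1212 + W(-33, √(-3 + 34)))*(1639 + 2546/d) = (-1212 - 13)*(1639 + 2546/(-3881)) = -1225*(1639 + 2546*(-1/3881)) = -1225*(1639 - 2546/3881) = -1225*6358413/3881 = -7789055925/3881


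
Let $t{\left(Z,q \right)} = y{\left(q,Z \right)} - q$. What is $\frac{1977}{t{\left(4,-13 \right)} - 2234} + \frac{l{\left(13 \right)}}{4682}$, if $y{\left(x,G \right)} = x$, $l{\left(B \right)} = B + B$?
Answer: $- \frac{4599115}{5229794} \approx -0.87941$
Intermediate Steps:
$l{\left(B \right)} = 2 B$
$t{\left(Z,q \right)} = 0$ ($t{\left(Z,q \right)} = q - q = 0$)
$\frac{1977}{t{\left(4,-13 \right)} - 2234} + \frac{l{\left(13 \right)}}{4682} = \frac{1977}{0 - 2234} + \frac{2 \cdot 13}{4682} = \frac{1977}{0 - 2234} + 26 \cdot \frac{1}{4682} = \frac{1977}{-2234} + \frac{13}{2341} = 1977 \left(- \frac{1}{2234}\right) + \frac{13}{2341} = - \frac{1977}{2234} + \frac{13}{2341} = - \frac{4599115}{5229794}$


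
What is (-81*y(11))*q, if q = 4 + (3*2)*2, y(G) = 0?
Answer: 0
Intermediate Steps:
q = 16 (q = 4 + 6*2 = 4 + 12 = 16)
(-81*y(11))*q = -81*0*16 = 0*16 = 0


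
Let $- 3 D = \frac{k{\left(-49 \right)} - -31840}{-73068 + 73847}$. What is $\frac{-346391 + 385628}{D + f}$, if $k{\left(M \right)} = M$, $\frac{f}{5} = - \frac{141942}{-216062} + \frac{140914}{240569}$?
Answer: $- \frac{113481030600962871}{21372799558564} \approx -5309.6$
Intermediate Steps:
$f = \frac{23068930595}{3712701377}$ ($f = 5 \left(- \frac{141942}{-216062} + \frac{140914}{240569}\right) = 5 \left(\left(-141942\right) \left(- \frac{1}{216062}\right) + 140914 \cdot \frac{1}{240569}\right) = 5 \left(\frac{70971}{108031} + \frac{140914}{240569}\right) = 5 \cdot \frac{4613786119}{3712701377} = \frac{23068930595}{3712701377} \approx 6.2135$)
$D = - \frac{10597}{779}$ ($D = - \frac{\left(-49 - -31840\right) \frac{1}{-73068 + 73847}}{3} = - \frac{\left(-49 + 31840\right) \frac{1}{779}}{3} = - \frac{31791 \cdot \frac{1}{779}}{3} = \left(- \frac{1}{3}\right) \frac{31791}{779} = - \frac{10597}{779} \approx -13.603$)
$\frac{-346391 + 385628}{D + f} = \frac{-346391 + 385628}{- \frac{10597}{779} + \frac{23068930595}{3712701377}} = \frac{39237}{- \frac{21372799558564}{2892194372683}} = 39237 \left(- \frac{2892194372683}{21372799558564}\right) = - \frac{113481030600962871}{21372799558564}$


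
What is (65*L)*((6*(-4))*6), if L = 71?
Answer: -664560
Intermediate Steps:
(65*L)*((6*(-4))*6) = (65*71)*((6*(-4))*6) = 4615*(-24*6) = 4615*(-144) = -664560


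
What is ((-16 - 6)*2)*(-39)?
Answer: 1716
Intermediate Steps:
((-16 - 6)*2)*(-39) = -22*2*(-39) = -44*(-39) = 1716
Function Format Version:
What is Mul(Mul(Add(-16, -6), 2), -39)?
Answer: 1716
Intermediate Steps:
Mul(Mul(Add(-16, -6), 2), -39) = Mul(Mul(-22, 2), -39) = Mul(-44, -39) = 1716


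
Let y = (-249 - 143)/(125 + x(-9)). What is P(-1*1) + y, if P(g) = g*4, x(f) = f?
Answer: -214/29 ≈ -7.3793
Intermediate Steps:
P(g) = 4*g
y = -98/29 (y = (-249 - 143)/(125 - 9) = -392/116 = -392*1/116 = -98/29 ≈ -3.3793)
P(-1*1) + y = 4*(-1*1) - 98/29 = 4*(-1) - 98/29 = -4 - 98/29 = -214/29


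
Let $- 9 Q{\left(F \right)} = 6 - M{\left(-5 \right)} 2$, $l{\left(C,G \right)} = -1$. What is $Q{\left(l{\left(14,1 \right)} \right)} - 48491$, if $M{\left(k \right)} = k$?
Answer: $- \frac{436435}{9} \approx -48493.0$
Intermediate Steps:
$Q{\left(F \right)} = - \frac{16}{9}$ ($Q{\left(F \right)} = - \frac{6 - \left(-5\right) 2}{9} = - \frac{6 - -10}{9} = - \frac{6 + 10}{9} = \left(- \frac{1}{9}\right) 16 = - \frac{16}{9}$)
$Q{\left(l{\left(14,1 \right)} \right)} - 48491 = - \frac{16}{9} - 48491 = - \frac{436435}{9}$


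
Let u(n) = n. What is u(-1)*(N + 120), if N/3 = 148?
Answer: -564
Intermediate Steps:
N = 444 (N = 3*148 = 444)
u(-1)*(N + 120) = -(444 + 120) = -1*564 = -564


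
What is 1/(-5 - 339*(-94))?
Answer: 1/31861 ≈ 3.1386e-5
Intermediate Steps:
1/(-5 - 339*(-94)) = 1/(-5 + 31866) = 1/31861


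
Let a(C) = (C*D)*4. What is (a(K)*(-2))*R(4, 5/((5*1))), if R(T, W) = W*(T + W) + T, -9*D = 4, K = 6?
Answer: 192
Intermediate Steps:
D = -4/9 (D = -⅑*4 = -4/9 ≈ -0.44444)
R(T, W) = T + W*(T + W)
a(C) = -16*C/9 (a(C) = (C*(-4/9))*4 = -4*C/9*4 = -16*C/9)
(a(K)*(-2))*R(4, 5/((5*1))) = (-16/9*6*(-2))*(4 + (5/((5*1)))² + 4*(5/((5*1)))) = (-32/3*(-2))*(4 + (5/5)² + 4*(5/5)) = 64*(4 + (5*(⅕))² + 4*(5*(⅕)))/3 = 64*(4 + 1² + 4*1)/3 = 64*(4 + 1 + 4)/3 = (64/3)*9 = 192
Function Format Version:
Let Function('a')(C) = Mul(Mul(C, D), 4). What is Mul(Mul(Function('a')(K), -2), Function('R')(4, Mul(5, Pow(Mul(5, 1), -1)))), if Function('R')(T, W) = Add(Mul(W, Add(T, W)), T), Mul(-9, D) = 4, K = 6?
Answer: 192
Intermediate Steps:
D = Rational(-4, 9) (D = Mul(Rational(-1, 9), 4) = Rational(-4, 9) ≈ -0.44444)
Function('R')(T, W) = Add(T, Mul(W, Add(T, W)))
Function('a')(C) = Mul(Rational(-16, 9), C) (Function('a')(C) = Mul(Mul(C, Rational(-4, 9)), 4) = Mul(Mul(Rational(-4, 9), C), 4) = Mul(Rational(-16, 9), C))
Mul(Mul(Function('a')(K), -2), Function('R')(4, Mul(5, Pow(Mul(5, 1), -1)))) = Mul(Mul(Mul(Rational(-16, 9), 6), -2), Add(4, Pow(Mul(5, Pow(Mul(5, 1), -1)), 2), Mul(4, Mul(5, Pow(Mul(5, 1), -1))))) = Mul(Mul(Rational(-32, 3), -2), Add(4, Pow(Mul(5, Pow(5, -1)), 2), Mul(4, Mul(5, Pow(5, -1))))) = Mul(Rational(64, 3), Add(4, Pow(Mul(5, Rational(1, 5)), 2), Mul(4, Mul(5, Rational(1, 5))))) = Mul(Rational(64, 3), Add(4, Pow(1, 2), Mul(4, 1))) = Mul(Rational(64, 3), Add(4, 1, 4)) = Mul(Rational(64, 3), 9) = 192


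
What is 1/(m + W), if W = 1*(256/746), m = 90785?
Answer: 373/33862933 ≈ 1.1015e-5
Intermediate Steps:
W = 128/373 (W = 1*(256*(1/746)) = 1*(128/373) = 128/373 ≈ 0.34316)
1/(m + W) = 1/(90785 + 128/373) = 1/(33862933/373) = 373/33862933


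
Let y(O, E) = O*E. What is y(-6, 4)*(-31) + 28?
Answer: 772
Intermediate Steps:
y(O, E) = E*O
y(-6, 4)*(-31) + 28 = (4*(-6))*(-31) + 28 = -24*(-31) + 28 = 744 + 28 = 772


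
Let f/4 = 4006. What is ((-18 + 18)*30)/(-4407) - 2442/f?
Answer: -1221/8012 ≈ -0.15240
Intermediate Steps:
f = 16024 (f = 4*4006 = 16024)
((-18 + 18)*30)/(-4407) - 2442/f = ((-18 + 18)*30)/(-4407) - 2442/16024 = (0*30)*(-1/4407) - 2442*1/16024 = 0*(-1/4407) - 1221/8012 = 0 - 1221/8012 = -1221/8012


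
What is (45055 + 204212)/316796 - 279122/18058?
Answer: -41961734813/2860351084 ≈ -14.670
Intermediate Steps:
(45055 + 204212)/316796 - 279122/18058 = 249267*(1/316796) - 279122*1/18058 = 249267/316796 - 139561/9029 = -41961734813/2860351084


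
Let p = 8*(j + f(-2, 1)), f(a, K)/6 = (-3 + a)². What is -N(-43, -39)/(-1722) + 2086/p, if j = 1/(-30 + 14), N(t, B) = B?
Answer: 2363541/1377026 ≈ 1.7164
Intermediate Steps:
f(a, K) = 6*(-3 + a)²
j = -1/16 (j = 1/(-16) = -1/16 ≈ -0.062500)
p = 2399/2 (p = 8*(-1/16 + 6*(-3 - 2)²) = 8*(-1/16 + 6*(-5)²) = 8*(-1/16 + 6*25) = 8*(-1/16 + 150) = 8*(2399/16) = 2399/2 ≈ 1199.5)
-N(-43, -39)/(-1722) + 2086/p = -1*(-39)/(-1722) + 2086/(2399/2) = 39*(-1/1722) + 2086*(2/2399) = -13/574 + 4172/2399 = 2363541/1377026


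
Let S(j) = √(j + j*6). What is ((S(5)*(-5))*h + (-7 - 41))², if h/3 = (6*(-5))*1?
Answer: 7089804 - 43200*√35 ≈ 6.8342e+6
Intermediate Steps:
S(j) = √7*√j (S(j) = √(j + 6*j) = √(7*j) = √7*√j)
h = -90 (h = 3*((6*(-5))*1) = 3*(-30*1) = 3*(-30) = -90)
((S(5)*(-5))*h + (-7 - 41))² = (((√7*√5)*(-5))*(-90) + (-7 - 41))² = ((√35*(-5))*(-90) - 48)² = (-5*√35*(-90) - 48)² = (450*√35 - 48)² = (-48 + 450*√35)²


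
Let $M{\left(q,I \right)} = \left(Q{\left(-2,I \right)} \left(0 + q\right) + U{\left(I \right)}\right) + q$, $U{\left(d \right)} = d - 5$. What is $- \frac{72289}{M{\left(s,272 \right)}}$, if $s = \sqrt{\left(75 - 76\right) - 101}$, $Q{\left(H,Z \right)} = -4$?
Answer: $- \frac{6433721}{24069} - \frac{72289 i \sqrt{102}}{24069} \approx -267.3 - 30.333 i$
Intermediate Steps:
$s = i \sqrt{102}$ ($s = \sqrt{-1 - 101} = \sqrt{-102} = i \sqrt{102} \approx 10.1 i$)
$U{\left(d \right)} = -5 + d$ ($U{\left(d \right)} = d - 5 = -5 + d$)
$M{\left(q,I \right)} = -5 + I - 3 q$ ($M{\left(q,I \right)} = \left(- 4 \left(0 + q\right) + \left(-5 + I\right)\right) + q = \left(- 4 q + \left(-5 + I\right)\right) + q = \left(-5 + I - 4 q\right) + q = -5 + I - 3 q$)
$- \frac{72289}{M{\left(s,272 \right)}} = - \frac{72289}{-5 + 272 - 3 i \sqrt{102}} = - \frac{72289}{267 - 3 i \sqrt{102}}$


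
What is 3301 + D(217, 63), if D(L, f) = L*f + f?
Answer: 17035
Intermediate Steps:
D(L, f) = f + L*f
3301 + D(217, 63) = 3301 + 63*(1 + 217) = 3301 + 63*218 = 3301 + 13734 = 17035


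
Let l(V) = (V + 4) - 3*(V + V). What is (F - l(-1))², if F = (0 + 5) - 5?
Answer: 81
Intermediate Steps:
l(V) = 4 - 5*V (l(V) = (4 + V) - 6*V = 4 - 5*V)
F = 0 (F = 5 - 5 = 0)
(F - l(-1))² = (0 - (4 - 5*(-1)))² = (0 - (4 + 5))² = (0 - 1*9)² = (0 - 9)² = (-9)² = 81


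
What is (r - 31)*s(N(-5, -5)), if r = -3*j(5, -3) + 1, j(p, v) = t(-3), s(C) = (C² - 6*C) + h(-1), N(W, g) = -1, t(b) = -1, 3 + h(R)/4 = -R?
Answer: 27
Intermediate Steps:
h(R) = -12 - 4*R (h(R) = -12 + 4*(-R) = -12 - 4*R)
s(C) = -8 + C² - 6*C (s(C) = (C² - 6*C) + (-12 - 4*(-1)) = (C² - 6*C) + (-12 + 4) = (C² - 6*C) - 8 = -8 + C² - 6*C)
j(p, v) = -1
r = 4 (r = -3*(-1) + 1 = 3 + 1 = 4)
(r - 31)*s(N(-5, -5)) = (4 - 31)*(-8 + (-1)² - 6*(-1)) = -27*(-8 + 1 + 6) = -27*(-1) = 27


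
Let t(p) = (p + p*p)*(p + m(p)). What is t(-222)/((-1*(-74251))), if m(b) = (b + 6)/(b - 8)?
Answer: -1247254164/8538865 ≈ -146.07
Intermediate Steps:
m(b) = (6 + b)/(-8 + b)
t(p) = (p + p²)*(p + (6 + p)/(-8 + p)) (t(p) = (p + p*p)*(p + (6 + p)/(-8 + p)) = (p + p²)*(p + (6 + p)/(-8 + p)))
t(-222)/((-1*(-74251))) = (-222*(6 + (-222)³ - 1*(-222) - 6*(-222)²)/(-8 - 222))/((-1*(-74251))) = -222*(6 - 10941048 + 222 - 6*49284)/(-230)/74251 = -222*(-1/230)*(6 - 10941048 + 222 - 295704)*(1/74251) = -222*(-1/230)*(-11236524)*(1/74251) = -1247254164/115*1/74251 = -1247254164/8538865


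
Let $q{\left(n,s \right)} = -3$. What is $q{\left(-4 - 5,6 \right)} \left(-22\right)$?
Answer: $66$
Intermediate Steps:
$q{\left(-4 - 5,6 \right)} \left(-22\right) = \left(-3\right) \left(-22\right) = 66$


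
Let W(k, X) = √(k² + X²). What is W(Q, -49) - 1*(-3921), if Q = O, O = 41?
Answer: 3921 + √4082 ≈ 3984.9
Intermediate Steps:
Q = 41
W(k, X) = √(X² + k²)
W(Q, -49) - 1*(-3921) = √((-49)² + 41²) - 1*(-3921) = √(2401 + 1681) + 3921 = √4082 + 3921 = 3921 + √4082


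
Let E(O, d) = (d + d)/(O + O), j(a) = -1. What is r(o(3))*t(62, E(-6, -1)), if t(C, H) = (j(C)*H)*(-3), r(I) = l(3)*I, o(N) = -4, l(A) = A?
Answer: -6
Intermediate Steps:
r(I) = 3*I
E(O, d) = d/O (E(O, d) = (2*d)/((2*O)) = (2*d)*(1/(2*O)) = d/O)
t(C, H) = 3*H (t(C, H) = -H*(-3) = 3*H)
r(o(3))*t(62, E(-6, -1)) = (3*(-4))*(3*(-1/(-6))) = -36*(-1*(-⅙)) = -36/6 = -12*½ = -6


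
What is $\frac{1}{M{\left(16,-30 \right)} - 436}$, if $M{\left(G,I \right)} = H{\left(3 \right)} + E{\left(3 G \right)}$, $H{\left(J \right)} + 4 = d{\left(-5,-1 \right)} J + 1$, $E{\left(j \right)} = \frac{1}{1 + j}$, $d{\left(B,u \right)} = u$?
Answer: $- \frac{49}{21657} \approx -0.0022625$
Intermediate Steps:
$H{\left(J \right)} = -3 - J$ ($H{\left(J \right)} = -4 - \left(-1 + J\right) = -3 - J$)
$M{\left(G,I \right)} = -6 + \frac{1}{1 + 3 G}$ ($M{\left(G,I \right)} = \left(-3 - 3\right) + \frac{1}{1 + 3 G} = -6 + \frac{1}{1 + 3 G}$)
$\frac{1}{M{\left(16,-30 \right)} - 436} = \frac{1}{\frac{-5 - 288}{1 + 3 \cdot 16} - 436} = \frac{1}{\frac{-5 - 288}{1 + 48} - 436} = \frac{1}{\frac{1}{49} \left(-293\right) - 436} = \frac{1}{- \frac{293}{49} - 436} = \frac{1}{- \frac{21657}{49}} = - \frac{49}{21657}$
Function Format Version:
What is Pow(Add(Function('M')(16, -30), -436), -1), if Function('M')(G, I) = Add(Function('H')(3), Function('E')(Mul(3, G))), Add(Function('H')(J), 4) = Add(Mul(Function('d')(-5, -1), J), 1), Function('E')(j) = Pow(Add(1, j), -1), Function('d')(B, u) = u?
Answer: Rational(-49, 21657) ≈ -0.0022625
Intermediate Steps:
Function('H')(J) = Add(-3, Mul(-1, J)) (Function('H')(J) = Add(-4, Add(Mul(-1, J), 1)) = Add(-4, Add(1, Mul(-1, J))) = Add(-3, Mul(-1, J)))
Function('M')(G, I) = Add(-6, Pow(Add(1, Mul(3, G)), -1)) (Function('M')(G, I) = Add(Add(-3, Mul(-1, 3)), Pow(Add(1, Mul(3, G)), -1)) = Add(Add(-3, -3), Pow(Add(1, Mul(3, G)), -1)) = Add(-6, Pow(Add(1, Mul(3, G)), -1)))
Pow(Add(Function('M')(16, -30), -436), -1) = Pow(Add(Mul(Pow(Add(1, Mul(3, 16)), -1), Add(-5, Mul(-18, 16))), -436), -1) = Pow(Add(Mul(Pow(Add(1, 48), -1), Add(-5, -288)), -436), -1) = Pow(Add(Mul(Pow(49, -1), -293), -436), -1) = Pow(Add(Mul(Rational(1, 49), -293), -436), -1) = Pow(Add(Rational(-293, 49), -436), -1) = Pow(Rational(-21657, 49), -1) = Rational(-49, 21657)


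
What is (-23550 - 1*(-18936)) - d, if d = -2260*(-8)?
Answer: -22694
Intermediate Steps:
d = 18080
(-23550 - 1*(-18936)) - d = (-23550 - 1*(-18936)) - 1*18080 = (-23550 + 18936) - 18080 = -4614 - 18080 = -22694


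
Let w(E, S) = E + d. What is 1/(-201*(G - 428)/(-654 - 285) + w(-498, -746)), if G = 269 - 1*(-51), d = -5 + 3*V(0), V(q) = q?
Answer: -313/164675 ≈ -0.0019007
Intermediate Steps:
d = -5 (d = -5 + 3*0 = -5 + 0 = -5)
G = 320 (G = 269 + 51 = 320)
w(E, S) = -5 + E (w(E, S) = E - 5 = -5 + E)
1/(-201*(G - 428)/(-654 - 285) + w(-498, -746)) = 1/(-201*(320 - 428)/(-654 - 285) + (-5 - 498)) = 1/(-(-21708)/(-939) - 503) = 1/(-(-21708)*(-1)/939 - 503) = 1/(-201*36/313 - 503) = 1/(-7236/313 - 503) = 1/(-164675/313) = -313/164675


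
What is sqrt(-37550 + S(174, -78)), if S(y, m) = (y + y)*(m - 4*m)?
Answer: sqrt(43882) ≈ 209.48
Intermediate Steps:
S(y, m) = -6*m*y (S(y, m) = (2*y)*(-3*m) = -6*m*y)
sqrt(-37550 + S(174, -78)) = sqrt(-37550 - 6*(-78)*174) = sqrt(-37550 + 81432) = sqrt(43882)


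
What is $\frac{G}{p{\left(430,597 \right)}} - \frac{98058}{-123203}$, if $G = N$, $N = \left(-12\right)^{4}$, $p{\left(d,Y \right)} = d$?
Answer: $\frac{1298451174}{26488645} \approx 49.019$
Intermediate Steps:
$N = 20736$
$G = 20736$
$\frac{G}{p{\left(430,597 \right)}} - \frac{98058}{-123203} = \frac{20736}{430} - \frac{98058}{-123203} = 20736 \cdot \frac{1}{430} - - \frac{98058}{123203} = \frac{10368}{215} + \frac{98058}{123203} = \frac{1298451174}{26488645}$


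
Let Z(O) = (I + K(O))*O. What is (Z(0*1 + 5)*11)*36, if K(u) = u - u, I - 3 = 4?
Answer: 13860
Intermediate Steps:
I = 7 (I = 3 + 4 = 7)
K(u) = 0
Z(O) = 7*O (Z(O) = (7 + 0)*O = 7*O)
(Z(0*1 + 5)*11)*36 = ((7*(0*1 + 5))*11)*36 = ((7*(0 + 5))*11)*36 = ((7*5)*11)*36 = (35*11)*36 = 385*36 = 13860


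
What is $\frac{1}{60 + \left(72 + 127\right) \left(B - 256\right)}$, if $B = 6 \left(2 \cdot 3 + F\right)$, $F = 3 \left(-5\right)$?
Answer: $- \frac{1}{61630} \approx -1.6226 \cdot 10^{-5}$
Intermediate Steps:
$F = -15$
$B = -54$ ($B = 6 \left(2 \cdot 3 - 15\right) = 6 \left(6 - 15\right) = 6 \left(-9\right) = -54$)
$\frac{1}{60 + \left(72 + 127\right) \left(B - 256\right)} = \frac{1}{60 + \left(72 + 127\right) \left(-54 - 256\right)} = \frac{1}{60 + 199 \left(-310\right)} = \frac{1}{60 - 61690} = \frac{1}{-61630} = - \frac{1}{61630}$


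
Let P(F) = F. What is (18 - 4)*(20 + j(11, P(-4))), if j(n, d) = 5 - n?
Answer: 196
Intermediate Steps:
(18 - 4)*(20 + j(11, P(-4))) = (18 - 4)*(20 + (5 - 1*11)) = 14*(20 + (5 - 11)) = 14*(20 - 6) = 14*14 = 196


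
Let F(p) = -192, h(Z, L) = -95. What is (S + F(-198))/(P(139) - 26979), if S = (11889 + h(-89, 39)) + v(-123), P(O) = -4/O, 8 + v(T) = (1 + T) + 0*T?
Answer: -1594608/3750085 ≈ -0.42522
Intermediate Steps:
v(T) = -7 + T (v(T) = -8 + ((1 + T) + 0*T) = -8 + ((1 + T) + 0) = -8 + (1 + T) = -7 + T)
S = 11664 (S = (11889 - 95) + (-7 - 123) = 11794 - 130 = 11664)
(S + F(-198))/(P(139) - 26979) = (11664 - 192)/(-4/139 - 26979) = 11472/(-4*1/139 - 26979) = 11472/(-4/139 - 26979) = 11472/(-3750085/139) = 11472*(-139/3750085) = -1594608/3750085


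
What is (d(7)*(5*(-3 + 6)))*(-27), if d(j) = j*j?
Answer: -19845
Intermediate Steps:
d(j) = j**2
(d(7)*(5*(-3 + 6)))*(-27) = (7**2*(5*(-3 + 6)))*(-27) = (49*(5*3))*(-27) = (49*15)*(-27) = 735*(-27) = -19845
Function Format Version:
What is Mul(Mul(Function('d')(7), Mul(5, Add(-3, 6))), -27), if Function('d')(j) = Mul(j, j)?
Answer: -19845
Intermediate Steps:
Function('d')(j) = Pow(j, 2)
Mul(Mul(Function('d')(7), Mul(5, Add(-3, 6))), -27) = Mul(Mul(Pow(7, 2), Mul(5, Add(-3, 6))), -27) = Mul(Mul(49, Mul(5, 3)), -27) = Mul(Mul(49, 15), -27) = Mul(735, -27) = -19845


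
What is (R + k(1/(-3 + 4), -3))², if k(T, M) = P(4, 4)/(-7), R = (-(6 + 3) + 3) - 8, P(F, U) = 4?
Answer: 10404/49 ≈ 212.33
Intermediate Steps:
R = -14 (R = (-1*9 + 3) - 8 = (-9 + 3) - 8 = -6 - 8 = -14)
k(T, M) = -4/7 (k(T, M) = 4/(-7) = 4*(-⅐) = -4/7)
(R + k(1/(-3 + 4), -3))² = (-14 - 4/7)² = (-102/7)² = 10404/49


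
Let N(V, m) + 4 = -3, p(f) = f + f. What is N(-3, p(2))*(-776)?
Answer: 5432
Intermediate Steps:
p(f) = 2*f
N(V, m) = -7 (N(V, m) = -4 - 3 = -7)
N(-3, p(2))*(-776) = -7*(-776) = 5432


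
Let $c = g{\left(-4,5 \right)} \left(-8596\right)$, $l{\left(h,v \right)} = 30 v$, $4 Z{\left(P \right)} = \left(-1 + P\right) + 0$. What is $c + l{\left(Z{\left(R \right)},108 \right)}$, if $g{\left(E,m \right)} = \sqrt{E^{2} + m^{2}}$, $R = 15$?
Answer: $3240 - 8596 \sqrt{41} \approx -51801.0$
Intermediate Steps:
$Z{\left(P \right)} = - \frac{1}{4} + \frac{P}{4}$ ($Z{\left(P \right)} = \frac{\left(-1 + P\right) + 0}{4} = \frac{-1 + P}{4} = - \frac{1}{4} + \frac{P}{4}$)
$c = - 8596 \sqrt{41}$ ($c = \sqrt{\left(-4\right)^{2} + 5^{2}} \left(-8596\right) = \sqrt{16 + 25} \left(-8596\right) = \sqrt{41} \left(-8596\right) = - 8596 \sqrt{41} \approx -55041.0$)
$c + l{\left(Z{\left(R \right)},108 \right)} = - 8596 \sqrt{41} + 30 \cdot 108 = - 8596 \sqrt{41} + 3240 = 3240 - 8596 \sqrt{41}$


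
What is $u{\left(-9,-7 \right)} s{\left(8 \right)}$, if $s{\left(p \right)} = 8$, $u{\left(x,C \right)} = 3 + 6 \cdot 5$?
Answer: $264$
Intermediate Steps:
$u{\left(x,C \right)} = 33$ ($u{\left(x,C \right)} = 3 + 30 = 33$)
$u{\left(-9,-7 \right)} s{\left(8 \right)} = 33 \cdot 8 = 264$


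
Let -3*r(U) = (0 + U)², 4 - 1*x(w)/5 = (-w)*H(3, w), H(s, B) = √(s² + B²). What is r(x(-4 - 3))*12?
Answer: -285800 + 5600*√58 ≈ -2.4315e+5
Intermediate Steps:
H(s, B) = √(B² + s²)
x(w) = 20 + 5*w*√(9 + w²) (x(w) = 20 - 5*(-w)*√(w² + 3²) = 20 - 5*(-w)*√(w² + 9) = 20 - 5*(-w)*√(9 + w²) = 20 - (-5)*w*√(9 + w²) = 20 + 5*w*√(9 + w²))
r(U) = -U²/3 (r(U) = -(0 + U)²/3 = -U²/3)
r(x(-4 - 3))*12 = -(20 + 5*(-4 - 3)*√(9 + (-4 - 3)²))²/3*12 = -(20 + 5*(-7)*√(9 + (-7)²))²/3*12 = -(20 + 5*(-7)*√(9 + 49))²/3*12 = -(20 + 5*(-7)*√58)²/3*12 = -(20 - 35*√58)²/3*12 = -4*(20 - 35*√58)²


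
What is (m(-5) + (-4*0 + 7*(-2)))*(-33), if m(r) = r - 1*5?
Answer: 792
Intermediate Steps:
m(r) = -5 + r (m(r) = r - 5 = -5 + r)
(m(-5) + (-4*0 + 7*(-2)))*(-33) = ((-5 - 5) + (-4*0 + 7*(-2)))*(-33) = (-10 + (0 - 14))*(-33) = (-10 - 14)*(-33) = -24*(-33) = 792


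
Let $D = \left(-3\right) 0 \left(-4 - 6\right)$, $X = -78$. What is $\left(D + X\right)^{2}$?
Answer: $6084$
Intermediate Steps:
$D = 0$ ($D = 0 \left(-4 - 6\right) = 0 \left(-10\right) = 0$)
$\left(D + X\right)^{2} = \left(0 - 78\right)^{2} = \left(-78\right)^{2} = 6084$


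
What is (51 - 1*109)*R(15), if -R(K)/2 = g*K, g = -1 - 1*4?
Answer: -8700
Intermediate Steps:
g = -5 (g = -1 - 4 = -5)
R(K) = 10*K (R(K) = -(-10)*K = 10*K)
(51 - 1*109)*R(15) = (51 - 1*109)*(10*15) = (51 - 109)*150 = -58*150 = -8700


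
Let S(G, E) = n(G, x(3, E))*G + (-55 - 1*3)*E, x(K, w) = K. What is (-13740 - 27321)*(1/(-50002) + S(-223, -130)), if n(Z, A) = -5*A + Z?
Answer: -124448550401847/50002 ≈ -2.4889e+9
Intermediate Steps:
n(Z, A) = Z - 5*A
S(G, E) = -58*E + G*(-15 + G) (S(G, E) = (G - 5*3)*G + (-55 - 1*3)*E = (G - 15)*G + (-55 - 3)*E = (-15 + G)*G - 58*E = G*(-15 + G) - 58*E = -58*E + G*(-15 + G))
(-13740 - 27321)*(1/(-50002) + S(-223, -130)) = (-13740 - 27321)*(1/(-50002) + (-58*(-130) - 223*(-15 - 223))) = -41061*(-1/50002 + (7540 - 223*(-238))) = -41061*(-1/50002 + (7540 + 53074)) = -41061*(-1/50002 + 60614) = -41061*3030821227/50002 = -124448550401847/50002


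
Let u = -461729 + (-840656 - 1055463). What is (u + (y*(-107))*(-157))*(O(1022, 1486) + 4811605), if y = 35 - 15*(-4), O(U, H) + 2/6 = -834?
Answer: -3665533034072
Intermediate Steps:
O(U, H) = -2503/3 (O(U, H) = -1/3 - 834 = -2503/3)
y = 95 (y = 35 + 60 = 95)
u = -2357848 (u = -461729 - 1896119 = -2357848)
(u + (y*(-107))*(-157))*(O(1022, 1486) + 4811605) = (-2357848 + (95*(-107))*(-157))*(-2503/3 + 4811605) = (-2357848 - 10165*(-157))*(14432312/3) = (-2357848 + 1595905)*(14432312/3) = -761943*14432312/3 = -3665533034072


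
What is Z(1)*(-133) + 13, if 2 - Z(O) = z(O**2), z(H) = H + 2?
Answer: 146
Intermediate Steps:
z(H) = 2 + H
Z(O) = -O**2 (Z(O) = 2 - (2 + O**2) = 2 + (-2 - O**2) = -O**2)
Z(1)*(-133) + 13 = -1*1**2*(-133) + 13 = -1*1*(-133) + 13 = -1*(-133) + 13 = 133 + 13 = 146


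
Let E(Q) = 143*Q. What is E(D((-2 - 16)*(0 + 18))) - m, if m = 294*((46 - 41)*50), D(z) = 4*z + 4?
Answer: -258256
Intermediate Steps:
D(z) = 4 + 4*z
m = 73500 (m = 294*(5*50) = 294*250 = 73500)
E(D((-2 - 16)*(0 + 18))) - m = 143*(4 + 4*((-2 - 16)*(0 + 18))) - 1*73500 = 143*(4 + 4*(-18*18)) - 73500 = 143*(4 + 4*(-324)) - 73500 = 143*(4 - 1296) - 73500 = 143*(-1292) - 73500 = -184756 - 73500 = -258256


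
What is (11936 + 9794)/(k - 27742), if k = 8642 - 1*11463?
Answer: -21730/30563 ≈ -0.71099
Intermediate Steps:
k = -2821 (k = 8642 - 11463 = -2821)
(11936 + 9794)/(k - 27742) = (11936 + 9794)/(-2821 - 27742) = 21730/(-30563) = 21730*(-1/30563) = -21730/30563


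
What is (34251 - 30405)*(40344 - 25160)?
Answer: 58397664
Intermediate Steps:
(34251 - 30405)*(40344 - 25160) = 3846*15184 = 58397664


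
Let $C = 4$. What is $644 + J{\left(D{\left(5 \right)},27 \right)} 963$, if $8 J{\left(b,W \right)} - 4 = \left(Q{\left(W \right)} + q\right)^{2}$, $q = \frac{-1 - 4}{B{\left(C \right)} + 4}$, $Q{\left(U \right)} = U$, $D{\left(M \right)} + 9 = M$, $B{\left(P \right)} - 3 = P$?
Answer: $\frac{20799679}{242} \approx 85949.0$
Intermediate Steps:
$B{\left(P \right)} = 3 + P$
$D{\left(M \right)} = -9 + M$
$q = - \frac{5}{11}$ ($q = \frac{-1 - 4}{\left(3 + 4\right) + 4} = - \frac{5}{7 + 4} = - \frac{5}{11} \approx -0.45455$)
$J{\left(b,W \right)} = \frac{1}{2} + \frac{\left(- \frac{5}{11} + W\right)^{2}}{8}$ ($J{\left(b,W \right)} = \frac{1}{2} + \frac{\left(W - \frac{5}{11}\right)^{2}}{8} = \frac{1}{2} + \frac{\left(- \frac{5}{11} + W\right)^{2}}{8}$)
$644 + J{\left(D{\left(5 \right)},27 \right)} 963 = 644 + \left(\frac{1}{2} + \frac{\left(-5 + 11 \cdot 27\right)^{2}}{968}\right) 963 = 644 + \left(\frac{1}{2} + \frac{\left(-5 + 297\right)^{2}}{968}\right) 963 = 644 + \left(\frac{1}{2} + \frac{292^{2}}{968}\right) 963 = 644 + \left(\frac{1}{2} + \frac{1}{968} \cdot 85264\right) 963 = 644 + \left(\frac{1}{2} + \frac{10658}{121}\right) 963 = 644 + \frac{21437}{242} \cdot 963 = 644 + \frac{20643831}{242} = \frac{20799679}{242}$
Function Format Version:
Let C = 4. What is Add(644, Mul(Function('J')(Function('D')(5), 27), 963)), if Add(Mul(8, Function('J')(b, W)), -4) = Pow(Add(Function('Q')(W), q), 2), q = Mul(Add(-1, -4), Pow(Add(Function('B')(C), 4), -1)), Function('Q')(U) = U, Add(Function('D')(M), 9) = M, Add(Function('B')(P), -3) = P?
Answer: Rational(20799679, 242) ≈ 85949.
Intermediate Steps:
Function('B')(P) = Add(3, P)
Function('D')(M) = Add(-9, M)
q = Rational(-5, 11) (q = Mul(Add(-1, -4), Pow(Add(Add(3, 4), 4), -1)) = Mul(-5, Pow(Add(7, 4), -1)) = Mul(-5, Pow(11, -1)) = Mul(-5, Rational(1, 11)) = Rational(-5, 11) ≈ -0.45455)
Function('J')(b, W) = Add(Rational(1, 2), Mul(Rational(1, 8), Pow(Add(Rational(-5, 11), W), 2))) (Function('J')(b, W) = Add(Rational(1, 2), Mul(Rational(1, 8), Pow(Add(W, Rational(-5, 11)), 2))) = Add(Rational(1, 2), Mul(Rational(1, 8), Pow(Add(Rational(-5, 11), W), 2))))
Add(644, Mul(Function('J')(Function('D')(5), 27), 963)) = Add(644, Mul(Add(Rational(1, 2), Mul(Rational(1, 968), Pow(Add(-5, Mul(11, 27)), 2))), 963)) = Add(644, Mul(Add(Rational(1, 2), Mul(Rational(1, 968), Pow(Add(-5, 297), 2))), 963)) = Add(644, Mul(Add(Rational(1, 2), Mul(Rational(1, 968), Pow(292, 2))), 963)) = Add(644, Mul(Add(Rational(1, 2), Mul(Rational(1, 968), 85264)), 963)) = Add(644, Mul(Add(Rational(1, 2), Rational(10658, 121)), 963)) = Add(644, Mul(Rational(21437, 242), 963)) = Add(644, Rational(20643831, 242)) = Rational(20799679, 242)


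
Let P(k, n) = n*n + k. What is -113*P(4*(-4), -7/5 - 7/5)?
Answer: 23052/25 ≈ 922.08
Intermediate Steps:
P(k, n) = k + n² (P(k, n) = n² + k = k + n²)
-113*P(4*(-4), -7/5 - 7/5) = -113*(4*(-4) + (-7/5 - 7/5)²) = -113*(-16 + (-7*⅕ - 7*⅕)²) = -113*(-16 + (-7/5 - 7/5)²) = -113*(-16 + (-14/5)²) = -113*(-16 + 196/25) = -113*(-204/25) = 23052/25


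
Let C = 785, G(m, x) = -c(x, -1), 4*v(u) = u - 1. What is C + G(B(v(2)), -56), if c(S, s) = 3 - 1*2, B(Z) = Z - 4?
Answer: 784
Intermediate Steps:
v(u) = -¼ + u/4 (v(u) = (u - 1)/4 = (-1 + u)/4 = -¼ + u/4)
B(Z) = -4 + Z
c(S, s) = 1 (c(S, s) = 3 - 2 = 1)
G(m, x) = -1 (G(m, x) = -1*1 = -1)
C + G(B(v(2)), -56) = 785 - 1 = 784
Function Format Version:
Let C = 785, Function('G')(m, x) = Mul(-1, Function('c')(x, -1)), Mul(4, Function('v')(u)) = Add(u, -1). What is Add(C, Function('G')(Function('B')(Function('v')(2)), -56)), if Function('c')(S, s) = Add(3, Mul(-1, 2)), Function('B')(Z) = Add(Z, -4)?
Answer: 784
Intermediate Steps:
Function('v')(u) = Add(Rational(-1, 4), Mul(Rational(1, 4), u)) (Function('v')(u) = Mul(Rational(1, 4), Add(u, -1)) = Mul(Rational(1, 4), Add(-1, u)) = Add(Rational(-1, 4), Mul(Rational(1, 4), u)))
Function('B')(Z) = Add(-4, Z)
Function('c')(S, s) = 1 (Function('c')(S, s) = Add(3, -2) = 1)
Function('G')(m, x) = -1 (Function('G')(m, x) = Mul(-1, 1) = -1)
Add(C, Function('G')(Function('B')(Function('v')(2)), -56)) = Add(785, -1) = 784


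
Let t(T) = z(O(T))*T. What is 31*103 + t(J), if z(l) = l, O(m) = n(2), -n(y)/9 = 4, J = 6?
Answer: 2977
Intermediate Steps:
n(y) = -36 (n(y) = -9*4 = -36)
O(m) = -36
t(T) = -36*T
31*103 + t(J) = 31*103 - 36*6 = 3193 - 216 = 2977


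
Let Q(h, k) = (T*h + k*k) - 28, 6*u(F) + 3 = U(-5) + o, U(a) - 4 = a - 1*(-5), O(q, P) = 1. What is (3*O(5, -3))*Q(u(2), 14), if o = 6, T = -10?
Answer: 469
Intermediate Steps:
U(a) = 9 + a (U(a) = 4 + (a - 1*(-5)) = 4 + (a + 5) = 4 + (5 + a) = 9 + a)
u(F) = 7/6 (u(F) = -1/2 + ((9 - 5) + 6)/6 = -1/2 + (4 + 6)/6 = -1/2 + (1/6)*10 = -1/2 + 5/3 = 7/6)
Q(h, k) = -28 + k**2 - 10*h (Q(h, k) = (-10*h + k*k) - 28 = (-10*h + k**2) - 28 = (k**2 - 10*h) - 28 = -28 + k**2 - 10*h)
(3*O(5, -3))*Q(u(2), 14) = (3*1)*(-28 + 14**2 - 10*7/6) = 3*(-28 + 196 - 35/3) = 3*(469/3) = 469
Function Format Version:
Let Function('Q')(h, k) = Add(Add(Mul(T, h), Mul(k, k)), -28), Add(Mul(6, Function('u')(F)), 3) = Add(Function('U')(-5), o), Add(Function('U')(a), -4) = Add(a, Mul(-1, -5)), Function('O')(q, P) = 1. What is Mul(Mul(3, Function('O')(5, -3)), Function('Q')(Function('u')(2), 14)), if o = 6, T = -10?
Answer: 469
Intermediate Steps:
Function('U')(a) = Add(9, a) (Function('U')(a) = Add(4, Add(a, Mul(-1, -5))) = Add(4, Add(a, 5)) = Add(4, Add(5, a)) = Add(9, a))
Function('u')(F) = Rational(7, 6) (Function('u')(F) = Add(Rational(-1, 2), Mul(Rational(1, 6), Add(Add(9, -5), 6))) = Add(Rational(-1, 2), Mul(Rational(1, 6), Add(4, 6))) = Add(Rational(-1, 2), Mul(Rational(1, 6), 10)) = Add(Rational(-1, 2), Rational(5, 3)) = Rational(7, 6))
Function('Q')(h, k) = Add(-28, Pow(k, 2), Mul(-10, h)) (Function('Q')(h, k) = Add(Add(Mul(-10, h), Mul(k, k)), -28) = Add(Add(Mul(-10, h), Pow(k, 2)), -28) = Add(Add(Pow(k, 2), Mul(-10, h)), -28) = Add(-28, Pow(k, 2), Mul(-10, h)))
Mul(Mul(3, Function('O')(5, -3)), Function('Q')(Function('u')(2), 14)) = Mul(Mul(3, 1), Add(-28, Pow(14, 2), Mul(-10, Rational(7, 6)))) = Mul(3, Add(-28, 196, Rational(-35, 3))) = Mul(3, Rational(469, 3)) = 469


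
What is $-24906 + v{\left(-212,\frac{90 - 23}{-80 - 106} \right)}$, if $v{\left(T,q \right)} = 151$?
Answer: $-24755$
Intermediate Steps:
$-24906 + v{\left(-212,\frac{90 - 23}{-80 - 106} \right)} = -24906 + 151 = -24755$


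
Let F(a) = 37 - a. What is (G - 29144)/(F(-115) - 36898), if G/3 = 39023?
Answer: -87925/36746 ≈ -2.3928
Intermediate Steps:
G = 117069 (G = 3*39023 = 117069)
(G - 29144)/(F(-115) - 36898) = (117069 - 29144)/((37 - 1*(-115)) - 36898) = 87925/((37 + 115) - 36898) = 87925/(152 - 36898) = 87925/(-36746) = 87925*(-1/36746) = -87925/36746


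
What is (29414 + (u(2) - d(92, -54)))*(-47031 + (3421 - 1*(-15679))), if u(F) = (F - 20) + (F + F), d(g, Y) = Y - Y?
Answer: -821171400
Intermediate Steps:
d(g, Y) = 0
u(F) = -20 + 3*F (u(F) = (-20 + F) + 2*F = -20 + 3*F)
(29414 + (u(2) - d(92, -54)))*(-47031 + (3421 - 1*(-15679))) = (29414 + ((-20 + 3*2) - 1*0))*(-47031 + (3421 - 1*(-15679))) = (29414 + ((-20 + 6) + 0))*(-47031 + (3421 + 15679)) = (29414 + (-14 + 0))*(-47031 + 19100) = (29414 - 14)*(-27931) = 29400*(-27931) = -821171400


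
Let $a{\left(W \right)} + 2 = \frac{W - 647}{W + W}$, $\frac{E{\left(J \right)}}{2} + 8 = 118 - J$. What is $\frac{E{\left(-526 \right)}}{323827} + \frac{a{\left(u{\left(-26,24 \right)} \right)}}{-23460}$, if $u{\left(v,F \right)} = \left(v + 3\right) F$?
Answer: $\frac{33271337923}{8387067487680} \approx 0.003967$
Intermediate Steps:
$u{\left(v,F \right)} = F \left(3 + v\right)$ ($u{\left(v,F \right)} = \left(3 + v\right) F = F \left(3 + v\right)$)
$E{\left(J \right)} = 220 - 2 J$ ($E{\left(J \right)} = -16 + 2 \left(118 - J\right) = -16 - \left(-236 + 2 J\right) = 220 - 2 J$)
$a{\left(W \right)} = -2 + \frac{-647 + W}{2 W}$ ($a{\left(W \right)} = -2 + \frac{W - 647}{W + W} = -2 + \frac{-647 + W}{2 W}$)
$\frac{E{\left(-526 \right)}}{323827} + \frac{a{\left(u{\left(-26,24 \right)} \right)}}{-23460} = \frac{220 - -1052}{323827} + \frac{\frac{1}{2} \frac{1}{24 \left(3 - 26\right)} \left(-647 - 3 \cdot 24 \left(3 - 26\right)\right)}{-23460} = \left(220 + 1052\right) \frac{1}{323827} + \frac{-647 - 3 \cdot 24 \left(-23\right)}{2 \cdot 24 \left(-23\right)} \left(- \frac{1}{23460}\right) = 1272 \cdot \frac{1}{323827} + \frac{-647 - -1656}{2 \left(-552\right)} \left(- \frac{1}{23460}\right) = \frac{1272}{323827} + \frac{1}{2} \left(- \frac{1}{552}\right) \left(-647 + 1656\right) \left(- \frac{1}{23460}\right) = \frac{1272}{323827} + \frac{1}{2} \left(- \frac{1}{552}\right) 1009 \left(- \frac{1}{23460}\right) = \frac{1272}{323827} - - \frac{1009}{25899840} = \frac{1272}{323827} + \frac{1009}{25899840} = \frac{33271337923}{8387067487680}$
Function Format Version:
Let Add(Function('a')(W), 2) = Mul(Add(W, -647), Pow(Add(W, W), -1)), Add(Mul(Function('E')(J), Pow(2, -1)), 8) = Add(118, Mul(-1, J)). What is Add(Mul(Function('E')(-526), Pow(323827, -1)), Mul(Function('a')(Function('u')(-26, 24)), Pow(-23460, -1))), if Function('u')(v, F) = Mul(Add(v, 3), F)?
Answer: Rational(33271337923, 8387067487680) ≈ 0.0039670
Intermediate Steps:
Function('u')(v, F) = Mul(F, Add(3, v)) (Function('u')(v, F) = Mul(Add(3, v), F) = Mul(F, Add(3, v)))
Function('E')(J) = Add(220, Mul(-2, J)) (Function('E')(J) = Add(-16, Mul(2, Add(118, Mul(-1, J)))) = Add(-16, Add(236, Mul(-2, J))) = Add(220, Mul(-2, J)))
Function('a')(W) = Add(-2, Mul(Rational(1, 2), Pow(W, -1), Add(-647, W))) (Function('a')(W) = Add(-2, Mul(Add(W, -647), Pow(Add(W, W), -1))) = Add(-2, Mul(Add(-647, W), Pow(Mul(2, W), -1))) = Add(-2, Mul(Add(-647, W), Mul(Rational(1, 2), Pow(W, -1)))) = Add(-2, Mul(Rational(1, 2), Pow(W, -1), Add(-647, W))))
Add(Mul(Function('E')(-526), Pow(323827, -1)), Mul(Function('a')(Function('u')(-26, 24)), Pow(-23460, -1))) = Add(Mul(Add(220, Mul(-2, -526)), Pow(323827, -1)), Mul(Mul(Rational(1, 2), Pow(Mul(24, Add(3, -26)), -1), Add(-647, Mul(-3, Mul(24, Add(3, -26))))), Pow(-23460, -1))) = Add(Mul(Add(220, 1052), Rational(1, 323827)), Mul(Mul(Rational(1, 2), Pow(Mul(24, -23), -1), Add(-647, Mul(-3, Mul(24, -23)))), Rational(-1, 23460))) = Add(Mul(1272, Rational(1, 323827)), Mul(Mul(Rational(1, 2), Pow(-552, -1), Add(-647, Mul(-3, -552))), Rational(-1, 23460))) = Add(Rational(1272, 323827), Mul(Mul(Rational(1, 2), Rational(-1, 552), Add(-647, 1656)), Rational(-1, 23460))) = Add(Rational(1272, 323827), Mul(Mul(Rational(1, 2), Rational(-1, 552), 1009), Rational(-1, 23460))) = Add(Rational(1272, 323827), Mul(Rational(-1009, 1104), Rational(-1, 23460))) = Add(Rational(1272, 323827), Rational(1009, 25899840)) = Rational(33271337923, 8387067487680)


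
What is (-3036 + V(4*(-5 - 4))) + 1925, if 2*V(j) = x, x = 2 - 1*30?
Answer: -1125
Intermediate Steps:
x = -28 (x = 2 - 30 = -28)
V(j) = -14 (V(j) = (½)*(-28) = -14)
(-3036 + V(4*(-5 - 4))) + 1925 = (-3036 - 14) + 1925 = -3050 + 1925 = -1125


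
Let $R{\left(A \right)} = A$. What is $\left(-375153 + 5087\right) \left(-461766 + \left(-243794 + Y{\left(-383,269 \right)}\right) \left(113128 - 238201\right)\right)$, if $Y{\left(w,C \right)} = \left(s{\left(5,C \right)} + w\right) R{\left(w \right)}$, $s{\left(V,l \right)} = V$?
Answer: $-4582996038381804$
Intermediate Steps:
$Y{\left(w,C \right)} = w \left(5 + w\right)$ ($Y{\left(w,C \right)} = \left(5 + w\right) w = w \left(5 + w\right)$)
$\left(-375153 + 5087\right) \left(-461766 + \left(-243794 + Y{\left(-383,269 \right)}\right) \left(113128 - 238201\right)\right) = \left(-375153 + 5087\right) \left(-461766 + \left(-243794 - 383 \left(5 - 383\right)\right) \left(113128 - 238201\right)\right) = - 370066 \left(-461766 + \left(-243794 - -144774\right) \left(-125073\right)\right) = - 370066 \left(-461766 + \left(-243794 + 144774\right) \left(-125073\right)\right) = - 370066 \left(-461766 - -12384728460\right) = - 370066 \left(-461766 + 12384728460\right) = \left(-370066\right) 12384266694 = -4582996038381804$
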